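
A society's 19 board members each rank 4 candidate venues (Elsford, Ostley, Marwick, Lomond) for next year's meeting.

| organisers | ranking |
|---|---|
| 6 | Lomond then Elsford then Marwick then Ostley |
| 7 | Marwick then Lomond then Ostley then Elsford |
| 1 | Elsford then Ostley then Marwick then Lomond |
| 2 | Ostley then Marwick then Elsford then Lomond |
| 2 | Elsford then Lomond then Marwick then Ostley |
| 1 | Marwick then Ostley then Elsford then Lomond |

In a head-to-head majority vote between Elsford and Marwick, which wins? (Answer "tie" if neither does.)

Ballots ranking Elsford above Marwick: 6 + 1 + 2 = 9.
Ballots ranking Marwick above Elsford: 19 − 9 = 10.
Marwick wins the head-to-head 10–9.

Marwick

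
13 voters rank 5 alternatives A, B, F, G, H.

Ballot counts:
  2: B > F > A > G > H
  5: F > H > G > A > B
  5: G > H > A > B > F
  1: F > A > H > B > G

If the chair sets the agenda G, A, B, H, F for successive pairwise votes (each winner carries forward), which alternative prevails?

F

Round 1: G vs A — 10–3, G advances.
Round 2: G vs B — 10–3, G advances.
Round 3: G vs H — 7–6, G advances.
Round 4: G vs F — 5–8, F advances.
The agenda winner is F.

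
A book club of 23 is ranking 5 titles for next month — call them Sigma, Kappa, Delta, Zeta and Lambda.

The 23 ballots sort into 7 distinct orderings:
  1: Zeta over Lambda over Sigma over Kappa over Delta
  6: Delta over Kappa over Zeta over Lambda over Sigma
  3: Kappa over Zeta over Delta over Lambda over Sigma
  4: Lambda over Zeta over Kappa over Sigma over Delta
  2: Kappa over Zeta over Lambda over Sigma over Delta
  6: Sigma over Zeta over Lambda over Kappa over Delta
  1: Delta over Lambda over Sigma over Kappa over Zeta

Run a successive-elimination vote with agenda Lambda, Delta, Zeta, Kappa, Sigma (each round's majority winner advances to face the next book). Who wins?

Kappa

Round 1: Lambda vs Delta — 13–10, Lambda advances.
Round 2: Lambda vs Zeta — 5–18, Zeta advances.
Round 3: Zeta vs Kappa — 11–12, Kappa advances.
Round 4: Kappa vs Sigma — 15–8, Kappa advances.
The agenda winner is Kappa.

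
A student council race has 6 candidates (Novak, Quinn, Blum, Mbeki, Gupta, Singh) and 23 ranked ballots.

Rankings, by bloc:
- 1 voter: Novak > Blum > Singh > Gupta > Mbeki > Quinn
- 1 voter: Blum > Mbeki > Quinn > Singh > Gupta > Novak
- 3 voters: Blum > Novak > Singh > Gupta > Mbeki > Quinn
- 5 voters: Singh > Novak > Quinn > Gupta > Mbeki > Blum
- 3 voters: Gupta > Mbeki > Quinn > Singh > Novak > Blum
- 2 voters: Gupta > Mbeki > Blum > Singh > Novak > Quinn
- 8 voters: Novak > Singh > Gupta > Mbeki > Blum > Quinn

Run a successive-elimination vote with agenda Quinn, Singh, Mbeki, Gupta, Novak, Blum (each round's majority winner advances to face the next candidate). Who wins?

Novak

Round 1: Quinn vs Singh — 4–19, Singh advances.
Round 2: Singh vs Mbeki — 17–6, Singh advances.
Round 3: Singh vs Gupta — 18–5, Singh advances.
Round 4: Singh vs Novak — 11–12, Novak advances.
Round 5: Novak vs Blum — 17–6, Novak advances.
Novak survives the agenda.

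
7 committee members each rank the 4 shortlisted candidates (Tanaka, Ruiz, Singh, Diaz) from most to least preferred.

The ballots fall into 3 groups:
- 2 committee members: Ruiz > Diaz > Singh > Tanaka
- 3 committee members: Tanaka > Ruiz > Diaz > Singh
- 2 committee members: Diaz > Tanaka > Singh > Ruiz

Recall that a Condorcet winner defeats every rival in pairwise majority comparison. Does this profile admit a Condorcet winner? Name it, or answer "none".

none

Head-to-head results (7 committee members):
Tanaka–Ruiz: Tanaka 5–2.
Tanaka–Singh: Tanaka 5–2.
Tanaka vs Diaz: Diaz, 4–3.
Ruiz vs Singh: Ruiz, 5–2.
Ruiz vs Diaz: Ruiz wins 5–2.
Singh vs Diaz: Diaz wins 7–0.
Each candidate drops at least one matchup (Tanaka loses to Diaz; Ruiz loses to Tanaka; Singh loses to Tanaka; Diaz loses to Ruiz); the cycle Tanaka → Ruiz → Diaz → Tanaka rules out a Condorcet winner.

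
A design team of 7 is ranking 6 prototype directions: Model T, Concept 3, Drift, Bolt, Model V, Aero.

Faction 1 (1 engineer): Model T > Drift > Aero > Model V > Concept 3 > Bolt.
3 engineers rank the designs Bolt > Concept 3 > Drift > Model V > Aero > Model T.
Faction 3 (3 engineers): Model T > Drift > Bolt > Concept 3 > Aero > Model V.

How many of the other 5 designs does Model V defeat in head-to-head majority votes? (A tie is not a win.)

Model V against each rival (7 engineers):
Model V vs Model T: 3 to 4, Model T.
Model V vs Concept 3: 1 to 6, Concept 3.
Model V vs Drift: Model V preferred on 0 ballots; Drift wins 7–0.
Model V vs Bolt: Model V is ranked higher on 1 ballot, Bolt on 6. Bolt wins 6–1.
Model V vs Aero: Aero, 4–3.
Model V beats no one; loses to Model T, Concept 3, Drift, Bolt, Aero — 0 pairwise wins.

0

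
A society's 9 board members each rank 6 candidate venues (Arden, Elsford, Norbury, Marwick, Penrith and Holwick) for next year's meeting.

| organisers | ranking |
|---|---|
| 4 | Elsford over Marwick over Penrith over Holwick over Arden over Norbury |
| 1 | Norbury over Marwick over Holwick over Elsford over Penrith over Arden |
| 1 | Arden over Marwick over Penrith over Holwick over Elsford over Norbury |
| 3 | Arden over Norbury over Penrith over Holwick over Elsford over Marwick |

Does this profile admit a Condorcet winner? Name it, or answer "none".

Pairwise majorities:
Arden vs Elsford: 1+3 = 4 for Arden, 5 for Elsford — Elsford by 5–4.
Arden vs Norbury: Arden, 8–1.
Arden vs Marwick: Arden is ranked higher on 1+3 = 4 ballots, Marwick on 5. Marwick wins 5–4.
Arden vs Penrith: Arden is ranked higher on 1+3 = 4 ballots, Penrith on 5. Penrith wins 5–4.
Arden vs Holwick: Holwick, 5–4.
Elsford vs Norbury: 5 to 4, Elsford.
Elsford vs Marwick: Elsford wins 7–2.
Elsford vs Penrith: Elsford preferred on 4+1 = 5 ballots; Elsford wins 5–4.
Elsford–Holwick: Holwick 5–4.
Norbury vs Marwick: 1+3 = 4 for Norbury, 5 for Marwick — Marwick by 5–4.
Norbury vs Penrith: Penrith wins 5–4.
Norbury vs Holwick: Holwick, 5–4.
Marwick vs Penrith: 4+1+1 = 6 for Marwick, 3 for Penrith — Marwick by 6–3.
Marwick vs Holwick: Marwick wins 6–3.
Penrith vs Holwick: Penrith, 8–1.
Each city drops at least one matchup (Arden loses to Elsford; Elsford loses to Holwick; Norbury loses to Arden; Marwick loses to Elsford; Penrith loses to Elsford; Holwick loses to Marwick); the cycle Elsford beats Marwick beats Holwick beats Elsford rules out a Condorcet winner.

none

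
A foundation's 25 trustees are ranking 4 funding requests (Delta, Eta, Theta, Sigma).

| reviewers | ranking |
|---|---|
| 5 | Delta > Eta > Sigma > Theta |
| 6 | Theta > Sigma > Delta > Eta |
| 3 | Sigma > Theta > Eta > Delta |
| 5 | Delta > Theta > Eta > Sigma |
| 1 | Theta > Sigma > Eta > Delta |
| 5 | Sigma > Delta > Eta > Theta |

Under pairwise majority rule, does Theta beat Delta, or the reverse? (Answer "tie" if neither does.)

Delta

Ballots ranking Theta above Delta: 6 + 3 + 1 = 10.
Ballots ranking Delta above Theta: 25 − 10 = 15.
Delta wins the head-to-head 15–10.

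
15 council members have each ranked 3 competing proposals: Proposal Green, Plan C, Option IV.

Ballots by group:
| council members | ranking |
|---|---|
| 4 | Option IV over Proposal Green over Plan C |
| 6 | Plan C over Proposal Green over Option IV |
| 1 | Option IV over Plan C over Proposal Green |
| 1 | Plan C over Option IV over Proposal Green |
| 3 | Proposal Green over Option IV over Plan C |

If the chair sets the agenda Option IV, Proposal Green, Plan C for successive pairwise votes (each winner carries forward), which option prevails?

Plan C

Round 1: Option IV vs Proposal Green — 6–9, Proposal Green advances.
Round 2: Proposal Green vs Plan C — 7–8, Plan C advances.
The agenda winner is Plan C.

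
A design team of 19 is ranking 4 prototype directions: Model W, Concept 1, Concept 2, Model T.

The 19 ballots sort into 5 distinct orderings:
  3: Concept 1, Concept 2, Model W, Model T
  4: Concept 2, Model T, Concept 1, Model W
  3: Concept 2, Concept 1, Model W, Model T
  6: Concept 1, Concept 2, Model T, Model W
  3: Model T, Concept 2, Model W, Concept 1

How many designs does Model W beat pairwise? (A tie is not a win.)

Model W against each rival (19 engineers):
Model W vs Concept 1: Model W is ranked higher on 3 ballots, Concept 1 on 16. Concept 1 wins 16–3.
Model W vs Concept 2: Model W is ranked higher on 0 ballots, Concept 2 on 19. Concept 2 wins 19–0.
Model W vs Model T: Model T wins 13–6.
Model W beats no one; loses to Concept 1, Concept 2, Model T — 0 pairwise wins.

0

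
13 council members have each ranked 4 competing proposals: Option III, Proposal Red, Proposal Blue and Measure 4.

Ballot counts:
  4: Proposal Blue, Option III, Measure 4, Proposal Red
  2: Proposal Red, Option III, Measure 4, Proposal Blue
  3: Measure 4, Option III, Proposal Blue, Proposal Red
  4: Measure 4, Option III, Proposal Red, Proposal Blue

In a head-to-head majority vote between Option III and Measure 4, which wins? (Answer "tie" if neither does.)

Ballots ranking Option III above Measure 4: 4 + 2 = 6.
Ballots ranking Measure 4 above Option III: 13 − 6 = 7.
Measure 4 wins the head-to-head 7–6.

Measure 4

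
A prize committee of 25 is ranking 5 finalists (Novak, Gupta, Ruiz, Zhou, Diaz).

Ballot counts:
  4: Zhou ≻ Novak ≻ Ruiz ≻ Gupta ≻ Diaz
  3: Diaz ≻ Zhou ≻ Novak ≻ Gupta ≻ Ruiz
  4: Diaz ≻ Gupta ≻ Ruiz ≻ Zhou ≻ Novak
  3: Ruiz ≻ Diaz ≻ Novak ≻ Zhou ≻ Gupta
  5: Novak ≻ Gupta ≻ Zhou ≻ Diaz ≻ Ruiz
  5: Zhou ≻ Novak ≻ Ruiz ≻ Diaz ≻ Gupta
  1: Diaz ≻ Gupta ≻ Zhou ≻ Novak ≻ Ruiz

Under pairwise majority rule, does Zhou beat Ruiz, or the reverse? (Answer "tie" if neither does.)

Zhou

Ballots ranking Zhou above Ruiz: 4 + 3 + 5 + 5 + 1 = 18.
Ballots ranking Ruiz above Zhou: 25 − 18 = 7.
Zhou wins the head-to-head 18–7.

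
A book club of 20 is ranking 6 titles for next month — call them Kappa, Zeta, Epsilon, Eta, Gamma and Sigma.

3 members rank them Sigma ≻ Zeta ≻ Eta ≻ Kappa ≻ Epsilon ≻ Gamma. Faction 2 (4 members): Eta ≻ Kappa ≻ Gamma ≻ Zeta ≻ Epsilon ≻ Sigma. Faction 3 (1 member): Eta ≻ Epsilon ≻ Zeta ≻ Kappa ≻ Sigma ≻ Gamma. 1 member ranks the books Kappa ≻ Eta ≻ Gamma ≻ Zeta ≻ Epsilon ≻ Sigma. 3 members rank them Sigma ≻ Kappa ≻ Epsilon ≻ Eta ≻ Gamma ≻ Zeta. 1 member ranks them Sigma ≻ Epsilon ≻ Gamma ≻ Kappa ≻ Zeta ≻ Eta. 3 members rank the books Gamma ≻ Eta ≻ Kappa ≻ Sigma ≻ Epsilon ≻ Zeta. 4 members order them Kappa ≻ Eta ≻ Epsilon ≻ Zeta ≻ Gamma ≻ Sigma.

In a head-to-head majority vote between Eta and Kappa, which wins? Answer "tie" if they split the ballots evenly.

Eta

Ballots ranking Eta above Kappa: 3 + 4 + 1 + 3 = 11.
Ballots ranking Kappa above Eta: 20 − 11 = 9.
Eta wins the head-to-head 11–9.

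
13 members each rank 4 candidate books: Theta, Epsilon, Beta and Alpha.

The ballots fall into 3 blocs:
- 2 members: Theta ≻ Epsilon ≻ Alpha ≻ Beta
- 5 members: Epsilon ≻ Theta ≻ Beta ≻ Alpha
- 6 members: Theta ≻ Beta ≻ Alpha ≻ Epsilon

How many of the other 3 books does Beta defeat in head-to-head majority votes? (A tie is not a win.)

Beta against each rival (13 members):
Beta vs Theta: Theta wins 13–0.
Beta vs Epsilon: Beta is ranked higher on 6 ballots, Epsilon on 7. Epsilon wins 7–6.
Beta vs Alpha: Beta preferred on 5+6 = 11 ballots; Beta wins 11–2.
Beta beats Alpha; loses to Theta, Epsilon — 1 pairwise win.

1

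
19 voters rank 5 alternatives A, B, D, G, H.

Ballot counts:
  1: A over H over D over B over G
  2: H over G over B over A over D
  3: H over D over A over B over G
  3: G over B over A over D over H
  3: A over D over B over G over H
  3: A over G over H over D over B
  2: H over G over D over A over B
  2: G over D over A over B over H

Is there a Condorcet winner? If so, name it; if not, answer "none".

Head-to-head results (19 voters):
A vs B: A is ranked higher on 1+3+3+3+2+2 = 14 ballots, B on 5. A wins 14–5.
A vs D: 12 to 7, A.
A vs G: 1+3+3+3 = 10 for A, 9 for G — A by 10–9.
A vs H: 1+3+3+3+2 = 12 for A, 7 for H — A by 12–7.
B vs D: B is ranked higher on 2+3 = 5 ballots, D on 14. D wins 14–5.
B vs G: B is ranked higher on 1+3+3 = 7 ballots, G on 12. G wins 12–7.
B vs H: 8 to 11, H.
D vs G: D is ranked higher on 1+3+3 = 7 ballots, G on 12. G wins 12–7.
D vs H: 3+3+2 = 8 for D, 11 for H — H by 11–8.
G vs H: 11 to 8, G.
A wins every pairwise contest, so A is the Condorcet winner.

A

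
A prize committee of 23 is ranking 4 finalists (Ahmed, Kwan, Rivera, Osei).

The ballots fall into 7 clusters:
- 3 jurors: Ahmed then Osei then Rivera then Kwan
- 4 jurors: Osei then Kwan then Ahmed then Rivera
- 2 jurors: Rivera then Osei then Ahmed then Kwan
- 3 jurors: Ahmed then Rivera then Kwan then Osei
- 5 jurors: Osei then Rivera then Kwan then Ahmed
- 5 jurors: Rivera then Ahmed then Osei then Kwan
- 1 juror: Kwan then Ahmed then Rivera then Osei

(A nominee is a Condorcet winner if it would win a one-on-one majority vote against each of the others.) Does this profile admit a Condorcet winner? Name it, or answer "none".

none

Pairwise majorities:
Ahmed–Kwan: Ahmed 13–10.
Ahmed vs Rivera: 11 to 12, Rivera.
Ahmed–Osei: Ahmed 12–11.
Kwan vs Rivera: Rivera wins 18–5.
Kwan–Osei: Osei 19–4.
Rivera–Osei: Osei 12–11.
Each nominee drops at least one matchup (Ahmed loses to Rivera; Kwan loses to Ahmed; Rivera loses to Osei; Osei loses to Ahmed); the cycle Ahmed beats Osei beats Rivera beats Ahmed rules out a Condorcet winner.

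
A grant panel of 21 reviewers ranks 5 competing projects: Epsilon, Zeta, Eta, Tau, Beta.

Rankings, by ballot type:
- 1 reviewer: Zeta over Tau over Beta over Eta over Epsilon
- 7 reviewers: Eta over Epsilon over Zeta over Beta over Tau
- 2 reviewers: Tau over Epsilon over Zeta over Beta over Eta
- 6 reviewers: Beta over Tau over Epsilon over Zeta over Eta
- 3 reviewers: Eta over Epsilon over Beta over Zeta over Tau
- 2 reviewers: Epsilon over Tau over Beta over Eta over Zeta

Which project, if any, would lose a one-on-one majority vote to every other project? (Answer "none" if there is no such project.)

Pairwise majorities:
Epsilon–Zeta: Epsilon 20–1.
Epsilon vs Eta: Eta wins 11–10.
Epsilon vs Tau: Epsilon preferred on 7+3+2 = 12 ballots; Epsilon wins 12–9.
Epsilon–Beta: Epsilon 14–7.
Zeta vs Eta: Eta, 12–9.
Zeta vs Tau: 1+7+3 = 11 for Zeta, 10 for Tau — Zeta by 11–10.
Zeta–Beta: Beta 11–10.
Eta vs Tau: Eta is ranked higher on 7+3 = 10 ballots, Tau on 11. Tau wins 11–10.
Eta vs Beta: 7+3 = 10 for Eta, 11 for Beta — Beta by 11–10.
Tau vs Beta: Beta, 16–5.
Every project wins at least one matchup (Epsilon beats Zeta; Zeta beats Tau; Eta beats Epsilon; Tau beats Eta; Beta beats Zeta), so there is no Condorcet loser.

none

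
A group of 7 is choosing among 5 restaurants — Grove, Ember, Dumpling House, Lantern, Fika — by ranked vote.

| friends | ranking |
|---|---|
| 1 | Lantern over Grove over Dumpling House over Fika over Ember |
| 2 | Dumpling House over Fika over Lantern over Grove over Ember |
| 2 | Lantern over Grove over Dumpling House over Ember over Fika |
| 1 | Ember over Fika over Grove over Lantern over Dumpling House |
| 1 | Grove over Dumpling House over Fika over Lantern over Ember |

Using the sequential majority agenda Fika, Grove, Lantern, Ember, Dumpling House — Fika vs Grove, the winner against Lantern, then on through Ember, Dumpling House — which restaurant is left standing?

Round 1: Fika vs Grove — 3–4, Grove advances.
Round 2: Grove vs Lantern — 2–5, Lantern advances.
Round 3: Lantern vs Ember — 6–1, Lantern advances.
Round 4: Lantern vs Dumpling House — 4–3, Lantern advances.
Lantern survives the agenda.

Lantern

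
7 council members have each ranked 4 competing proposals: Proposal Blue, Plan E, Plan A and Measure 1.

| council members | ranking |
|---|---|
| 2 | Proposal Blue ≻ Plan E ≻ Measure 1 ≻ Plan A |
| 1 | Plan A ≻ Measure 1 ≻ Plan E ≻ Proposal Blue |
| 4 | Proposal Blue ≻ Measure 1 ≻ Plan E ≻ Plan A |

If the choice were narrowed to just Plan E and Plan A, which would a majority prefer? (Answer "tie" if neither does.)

Plan E

Ballots ranking Plan E above Plan A: 2 + 4 = 6.
Ballots ranking Plan A above Plan E: 7 − 6 = 1.
Plan E wins the head-to-head 6–1.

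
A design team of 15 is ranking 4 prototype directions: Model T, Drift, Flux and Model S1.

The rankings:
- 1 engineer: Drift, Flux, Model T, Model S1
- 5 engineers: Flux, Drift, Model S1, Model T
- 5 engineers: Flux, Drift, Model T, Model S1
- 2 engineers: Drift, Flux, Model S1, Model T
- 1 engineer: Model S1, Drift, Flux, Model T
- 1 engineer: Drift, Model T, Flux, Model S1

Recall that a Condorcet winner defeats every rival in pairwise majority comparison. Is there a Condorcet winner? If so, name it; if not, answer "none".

Flux

Head-to-head results (15 engineers):
Model T vs Drift: Drift wins 15–0.
Model T vs Flux: Flux, 14–1.
Model T vs Model S1: 7 to 8, Model S1.
Drift vs Flux: Flux, 10–5.
Drift vs Model S1: 14 to 1, Drift.
Flux vs Model S1: Flux preferred on 1+5+5+2+1 = 14 ballots; Flux wins 14–1.
Only Flux has no losses; Flux is the Condorcet winner.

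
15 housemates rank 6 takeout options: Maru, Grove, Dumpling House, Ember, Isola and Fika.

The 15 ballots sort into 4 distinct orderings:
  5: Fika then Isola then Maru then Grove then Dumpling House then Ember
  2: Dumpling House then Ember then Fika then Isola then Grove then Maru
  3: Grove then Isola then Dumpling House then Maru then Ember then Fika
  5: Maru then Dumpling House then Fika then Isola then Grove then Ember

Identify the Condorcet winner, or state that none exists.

Head-to-head results (15 friends):
Maru vs Grove: Maru is ranked higher on 5+5 = 10 ballots, Grove on 5. Maru wins 10–5.
Maru vs Dumpling House: Maru is ranked higher on 5+5 = 10 ballots, Dumpling House on 5. Maru wins 10–5.
Maru vs Ember: 13 to 2, Maru.
Maru vs Isola: Maru preferred on 5 ballots; Isola wins 10–5.
Maru vs Fika: Maru is ranked higher on 3+5 = 8 ballots, Fika on 7. Maru wins 8–7.
Grove vs Dumpling House: Grove is ranked higher on 5+3 = 8 ballots, Dumpling House on 7. Grove wins 8–7.
Grove vs Ember: 13 to 2, Grove.
Grove vs Isola: Grove is ranked higher on 3 ballots, Isola on 12. Isola wins 12–3.
Grove vs Fika: 3 to 12, Fika.
Dumpling House vs Ember: Dumpling House preferred on 5+2+3+5 = 15 ballots; Dumpling House wins 15–0.
Dumpling House vs Isola: Dumpling House is ranked higher on 2+5 = 7 ballots, Isola on 8. Isola wins 8–7.
Dumpling House vs Fika: Dumpling House preferred on 2+3+5 = 10 ballots; Dumpling House wins 10–5.
Ember vs Isola: Ember is ranked higher on 2 ballots, Isola on 13. Isola wins 13–2.
Ember vs Fika: Ember is ranked higher on 2+3 = 5 ballots, Fika on 10. Fika wins 10–5.
Isola vs Fika: Isola preferred on 3 ballots; Fika wins 12–3.
Each restaurant drops at least one matchup (Maru loses to Isola; Grove loses to Maru; Dumpling House loses to Maru; Ember loses to Maru; Isola loses to Fika; Fika loses to Maru); the cycle Maru → Fika → Isola → Maru rules out a Condorcet winner.

none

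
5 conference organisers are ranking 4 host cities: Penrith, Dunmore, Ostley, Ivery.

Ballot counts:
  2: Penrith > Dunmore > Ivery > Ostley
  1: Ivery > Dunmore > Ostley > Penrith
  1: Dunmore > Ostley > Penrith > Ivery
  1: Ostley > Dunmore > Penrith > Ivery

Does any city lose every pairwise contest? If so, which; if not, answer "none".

Pairwise majorities:
Penrith vs Dunmore: Penrith preferred on 2 ballots; Dunmore wins 3–2.
Penrith vs Ostley: Ostley wins 3–2.
Penrith vs Ivery: Penrith wins 4–1.
Dunmore vs Ostley: Dunmore is ranked higher on 2+1+1 = 4 ballots, Ostley on 1. Dunmore wins 4–1.
Dunmore–Ivery: Dunmore 4–1.
Ostley vs Ivery: 1+1 = 2 for Ostley, 3 for Ivery — Ivery by 3–2.
Each city has at least one pairwise win (Penrith beats Ivery; Dunmore beats Penrith; Ostley beats Penrith; Ivery beats Ostley) — no Condorcet loser.

none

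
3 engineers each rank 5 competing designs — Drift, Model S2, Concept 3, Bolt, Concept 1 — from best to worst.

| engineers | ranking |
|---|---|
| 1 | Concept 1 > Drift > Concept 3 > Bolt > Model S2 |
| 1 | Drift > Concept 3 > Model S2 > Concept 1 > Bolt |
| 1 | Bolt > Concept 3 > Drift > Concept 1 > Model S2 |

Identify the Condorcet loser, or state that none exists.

Head-to-head results (3 engineers):
Drift vs Model S2: 1+1+1 = 3 for Drift, 0 for Model S2 — Drift by 3–0.
Drift vs Concept 3: Drift wins 2–1.
Drift–Bolt: Drift 2–1.
Drift vs Concept 1: 2 to 1, Drift.
Model S2 vs Concept 3: 0 for Model S2, 3 for Concept 3 — Concept 3 by 3–0.
Model S2 vs Bolt: 1 for Model S2, 2 for Bolt — Bolt by 2–1.
Model S2 vs Concept 1: Concept 1, 2–1.
Concept 3 vs Bolt: 1+1 = 2 for Concept 3, 1 for Bolt — Concept 3 by 2–1.
Concept 3 vs Concept 1: Concept 3 is ranked higher on 1+1 = 2 ballots, Concept 1 on 1. Concept 3 wins 2–1.
Bolt vs Concept 1: Concept 1 wins 2–1.
Model S2 is beaten in every head-to-head and is the Condorcet loser.

Model S2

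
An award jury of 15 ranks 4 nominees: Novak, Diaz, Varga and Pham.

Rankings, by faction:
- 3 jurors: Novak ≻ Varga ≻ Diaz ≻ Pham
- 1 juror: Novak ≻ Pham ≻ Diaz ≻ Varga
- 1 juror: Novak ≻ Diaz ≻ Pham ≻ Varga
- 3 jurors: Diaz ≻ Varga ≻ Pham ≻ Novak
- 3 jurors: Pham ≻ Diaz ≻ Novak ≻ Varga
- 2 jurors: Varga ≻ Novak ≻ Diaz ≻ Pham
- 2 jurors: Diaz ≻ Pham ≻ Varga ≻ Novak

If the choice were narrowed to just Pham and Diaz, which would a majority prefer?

Ballots ranking Pham above Diaz: 1 + 3 = 4.
Ballots ranking Diaz above Pham: 15 − 4 = 11.
Diaz wins the head-to-head 11–4.

Diaz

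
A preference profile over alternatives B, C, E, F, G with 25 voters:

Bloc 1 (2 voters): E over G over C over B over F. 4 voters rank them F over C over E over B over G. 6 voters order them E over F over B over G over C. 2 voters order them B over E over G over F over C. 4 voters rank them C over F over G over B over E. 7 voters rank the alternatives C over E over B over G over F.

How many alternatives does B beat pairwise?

1

B against each rival (25 voters):
B vs C: C, 17–8.
B vs E: E wins 19–6.
B vs F: F wins 14–11.
B vs G: B, 19–6.
B beats G; loses to C, E, F — 1 pairwise win.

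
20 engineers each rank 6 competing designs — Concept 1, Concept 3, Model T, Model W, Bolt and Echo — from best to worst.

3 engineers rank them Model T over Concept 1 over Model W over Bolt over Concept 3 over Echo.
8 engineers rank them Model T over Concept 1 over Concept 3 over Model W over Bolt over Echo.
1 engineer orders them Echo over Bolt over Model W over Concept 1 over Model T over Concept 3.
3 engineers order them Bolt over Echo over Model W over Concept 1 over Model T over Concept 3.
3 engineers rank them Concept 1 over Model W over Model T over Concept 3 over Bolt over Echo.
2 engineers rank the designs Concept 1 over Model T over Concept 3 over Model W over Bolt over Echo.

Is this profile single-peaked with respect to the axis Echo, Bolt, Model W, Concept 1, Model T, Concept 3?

Axis positions: Echo=1, Bolt=2, Model W=3, Concept 1=4, Model T=5, Concept 3=6.
Cluster 1 (peak Model T at position 5): ranking walks positions 5-4-3-2-6-1, expanding outward from the peak — single-peaked.
Cluster 2 (peak Model T at position 5): ranking walks positions 5-4-6-3-2-1, expanding outward from the peak — single-peaked.
Cluster 3 (peak Echo at position 1): ranking walks positions 1-2-3-4-5-6, expanding outward from the peak — single-peaked.
Cluster 4 (peak Bolt at position 2): ranking walks positions 2-1-3-4-5-6, expanding outward from the peak — single-peaked.
Cluster 5 (peak Concept 1 at position 4): ranking walks positions 4-3-5-6-2-1, expanding outward from the peak — single-peaked.
Cluster 6 (peak Concept 1 at position 4): ranking walks positions 4-5-6-3-2-1, expanding outward from the peak — single-peaked.
Every ranking is single-peaked on this axis.

yes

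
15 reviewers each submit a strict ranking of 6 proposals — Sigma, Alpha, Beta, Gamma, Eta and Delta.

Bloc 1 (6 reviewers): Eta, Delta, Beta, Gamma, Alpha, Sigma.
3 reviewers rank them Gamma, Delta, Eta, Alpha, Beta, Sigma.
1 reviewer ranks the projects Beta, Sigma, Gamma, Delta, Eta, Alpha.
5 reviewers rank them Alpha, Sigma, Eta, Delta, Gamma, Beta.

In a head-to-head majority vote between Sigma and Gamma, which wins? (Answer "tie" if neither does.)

Gamma

Ballots ranking Sigma above Gamma: 1 + 5 = 6.
Ballots ranking Gamma above Sigma: 15 − 6 = 9.
Gamma wins the head-to-head 9–6.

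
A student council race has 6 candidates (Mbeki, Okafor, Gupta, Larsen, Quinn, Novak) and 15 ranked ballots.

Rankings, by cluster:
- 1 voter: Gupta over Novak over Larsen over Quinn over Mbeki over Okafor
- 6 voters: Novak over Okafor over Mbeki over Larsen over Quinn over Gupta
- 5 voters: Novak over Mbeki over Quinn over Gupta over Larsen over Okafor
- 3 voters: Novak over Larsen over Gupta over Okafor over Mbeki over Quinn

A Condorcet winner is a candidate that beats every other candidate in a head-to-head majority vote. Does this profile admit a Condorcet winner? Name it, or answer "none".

Novak

Pairwise majorities:
Mbeki vs Okafor: Okafor wins 9–6.
Mbeki vs Gupta: Mbeki wins 11–4.
Mbeki vs Larsen: Mbeki, 11–4.
Mbeki vs Quinn: Mbeki is ranked higher on 6+5+3 = 14 ballots, Quinn on 1. Mbeki wins 14–1.
Mbeki vs Novak: Novak, 15–0.
Okafor vs Gupta: 6 to 9, Gupta.
Okafor vs Larsen: Larsen, 9–6.
Okafor vs Quinn: Okafor, 9–6.
Okafor vs Novak: Novak wins 15–0.
Gupta vs Larsen: 1+5 = 6 for Gupta, 9 for Larsen — Larsen by 9–6.
Gupta vs Quinn: Quinn, 11–4.
Gupta vs Novak: 1 for Gupta, 14 for Novak — Novak by 14–1.
Larsen vs Quinn: Larsen, 10–5.
Larsen vs Novak: Novak, 15–0.
Quinn–Novak: Novak 15–0.
Novak wins every pairwise contest, so Novak is the Condorcet winner.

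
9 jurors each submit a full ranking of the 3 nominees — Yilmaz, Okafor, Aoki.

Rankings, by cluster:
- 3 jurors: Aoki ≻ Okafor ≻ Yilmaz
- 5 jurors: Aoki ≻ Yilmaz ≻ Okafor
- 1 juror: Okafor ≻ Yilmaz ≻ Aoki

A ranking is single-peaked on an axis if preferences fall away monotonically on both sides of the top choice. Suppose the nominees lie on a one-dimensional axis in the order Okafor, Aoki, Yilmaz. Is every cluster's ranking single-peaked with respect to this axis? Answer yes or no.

Axis positions: Okafor=1, Aoki=2, Yilmaz=3.
Cluster 1 (peak Aoki at position 2): ranking walks positions 2-1-3, expanding outward from the peak — single-peaked.
Cluster 2 (peak Aoki at position 2): ranking walks positions 2-3-1, expanding outward from the peak — single-peaked.
Cluster 3: ranking walks positions 1-3-2; Yilmaz is ranked above Aoki even though Aoki lies between Yilmaz and the peak Okafor on the axis — preferences dip and rise again. Not single-peaked.
Cluster 3 violates single-peakedness, so the profile is not single-peaked on this axis.

no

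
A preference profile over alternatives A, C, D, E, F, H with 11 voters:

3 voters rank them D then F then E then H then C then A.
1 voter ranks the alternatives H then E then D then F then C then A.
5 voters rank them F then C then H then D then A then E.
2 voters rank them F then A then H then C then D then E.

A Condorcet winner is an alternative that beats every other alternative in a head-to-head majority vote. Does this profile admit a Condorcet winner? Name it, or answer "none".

F

Check each pair by majority over 11 ballots:
A vs C: C wins 9–2.
A vs D: D, 9–2.
A vs E: A wins 7–4.
A vs F: F, 11–0.
A–H: H 9–2.
C vs D: C wins 7–4.
C–E: C 7–4.
C–F: F 11–0.
C vs H: H, 6–5.
D vs E: D wins 10–1.
D–F: F 7–4.
D vs H: H, 8–3.
E–F: F 10–1.
E–H: H 8–3.
F vs H: F wins 10–1.
F beats each of A, C, D, E, H — F is the Condorcet winner.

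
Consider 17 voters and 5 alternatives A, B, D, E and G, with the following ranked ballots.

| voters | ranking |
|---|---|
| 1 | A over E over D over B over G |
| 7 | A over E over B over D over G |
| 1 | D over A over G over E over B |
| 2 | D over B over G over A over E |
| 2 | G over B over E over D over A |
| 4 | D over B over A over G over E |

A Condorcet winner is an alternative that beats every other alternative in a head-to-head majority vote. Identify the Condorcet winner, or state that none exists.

Check each pair by majority over 17 ballots:
A vs B: A, 9–8.
A vs D: D wins 9–8.
A–E: A 15–2.
A vs G: 1+7+1+4 = 13 for A, 4 for G — A by 13–4.
B vs D: 7+2 = 9 for B, 8 for D — B by 9–8.
B vs E: E wins 9–8.
B vs G: 1+7+2+4 = 14 for B, 3 for G — B by 14–3.
D vs E: D is ranked higher on 1+2+4 = 7 ballots, E on 10. E wins 10–7.
D vs G: 1+7+1+2+4 = 15 for D, 2 for G — D by 15–2.
E vs G: E is ranked higher on 1+7 = 8 ballots, G on 9. G wins 9–8.
Every alternative loses at least once (A loses to D; B loses to A; D loses to B; E loses to A; G loses to A). The majority relation contains the cycle A > B > D > A, so there is no Condorcet winner.

none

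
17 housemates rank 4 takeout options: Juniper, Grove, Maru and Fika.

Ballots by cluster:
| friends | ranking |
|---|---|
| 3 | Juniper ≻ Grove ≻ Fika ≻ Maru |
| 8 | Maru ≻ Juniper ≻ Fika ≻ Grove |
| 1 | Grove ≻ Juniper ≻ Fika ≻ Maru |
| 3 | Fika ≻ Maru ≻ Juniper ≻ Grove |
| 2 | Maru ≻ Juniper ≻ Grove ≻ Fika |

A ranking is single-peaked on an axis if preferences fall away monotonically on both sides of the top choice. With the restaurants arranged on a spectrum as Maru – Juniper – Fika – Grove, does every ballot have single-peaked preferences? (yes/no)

no

Axis positions: Maru=1, Juniper=2, Fika=3, Grove=4.
Cluster 1: ranking walks positions 2-4-3-1; Grove is ranked above Fika even though Fika lies between Grove and the peak Juniper on the axis — preferences dip and rise again. Not single-peaked.
Cluster 2 (peak Maru at position 1): ranking walks positions 1-2-3-4, expanding outward from the peak — single-peaked.
Cluster 3: ranking walks positions 4-2-3-1; Juniper is ranked above Fika even though Fika lies between Juniper and the peak Grove on the axis — preferences dip and rise again. Not single-peaked.
Cluster 4: ranking walks positions 3-1-2-4; Maru is ranked above Juniper even though Juniper lies between Maru and the peak Fika on the axis — preferences dip and rise again. Not single-peaked.
Cluster 5: ranking walks positions 1-2-4-3; Grove is ranked above Fika even though Fika lies between Grove and the peak Maru on the axis — preferences dip and rise again. Not single-peaked.
Cluster 1 violates single-peakedness, so the profile is not single-peaked on this axis.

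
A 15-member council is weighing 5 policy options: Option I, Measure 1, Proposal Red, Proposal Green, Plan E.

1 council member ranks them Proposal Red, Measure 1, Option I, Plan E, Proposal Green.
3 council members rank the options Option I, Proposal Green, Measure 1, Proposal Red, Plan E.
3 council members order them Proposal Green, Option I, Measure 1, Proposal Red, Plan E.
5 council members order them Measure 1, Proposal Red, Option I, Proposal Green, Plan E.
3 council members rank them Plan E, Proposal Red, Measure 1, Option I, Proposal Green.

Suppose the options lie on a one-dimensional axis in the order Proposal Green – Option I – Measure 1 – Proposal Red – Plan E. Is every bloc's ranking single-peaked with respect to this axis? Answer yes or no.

Axis positions: Proposal Green=1, Option I=2, Measure 1=3, Proposal Red=4, Plan E=5.
Bloc 1 (peak Proposal Red at position 4): ranking walks positions 4-3-2-5-1, expanding outward from the peak — single-peaked.
Bloc 2 (peak Option I at position 2): ranking walks positions 2-1-3-4-5, expanding outward from the peak — single-peaked.
Bloc 3 (peak Proposal Green at position 1): ranking walks positions 1-2-3-4-5, expanding outward from the peak — single-peaked.
Bloc 4 (peak Measure 1 at position 3): ranking walks positions 3-4-2-1-5, expanding outward from the peak — single-peaked.
Bloc 5 (peak Plan E at position 5): ranking walks positions 5-4-3-2-1, expanding outward from the peak — single-peaked.
Every ranking is single-peaked on this axis.

yes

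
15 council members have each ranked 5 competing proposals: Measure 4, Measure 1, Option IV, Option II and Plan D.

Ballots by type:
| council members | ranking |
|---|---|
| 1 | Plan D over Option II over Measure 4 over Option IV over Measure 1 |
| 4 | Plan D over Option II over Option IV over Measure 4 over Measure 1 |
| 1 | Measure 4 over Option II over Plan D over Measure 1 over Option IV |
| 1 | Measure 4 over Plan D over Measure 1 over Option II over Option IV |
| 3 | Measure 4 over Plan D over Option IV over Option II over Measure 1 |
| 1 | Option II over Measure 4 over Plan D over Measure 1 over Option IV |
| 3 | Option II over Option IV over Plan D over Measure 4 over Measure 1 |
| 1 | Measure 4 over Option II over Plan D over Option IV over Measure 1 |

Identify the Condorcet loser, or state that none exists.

Measure 1

Pairwise majorities:
Measure 4 vs Measure 1: Measure 4 is ranked higher on 15 ballots, Measure 1 on 0. Measure 4 wins 15–0.
Measure 4 vs Option IV: Measure 4 wins 8–7.
Measure 4–Option II: Option II 9–6.
Measure 4 vs Plan D: Plan D wins 8–7.
Measure 1–Option IV: Option IV 12–3.
Measure 1 vs Option II: Option II wins 14–1.
Measure 1 vs Plan D: Measure 1 preferred on 0 ballots; Plan D wins 15–0.
Option IV vs Option II: Option IV preferred on 3 ballots; Option II wins 12–3.
Option IV vs Plan D: Plan D wins 12–3.
Option II vs Plan D: Plan D, 9–6.
Only Measure 1 has no wins; Measure 1 is the Condorcet loser.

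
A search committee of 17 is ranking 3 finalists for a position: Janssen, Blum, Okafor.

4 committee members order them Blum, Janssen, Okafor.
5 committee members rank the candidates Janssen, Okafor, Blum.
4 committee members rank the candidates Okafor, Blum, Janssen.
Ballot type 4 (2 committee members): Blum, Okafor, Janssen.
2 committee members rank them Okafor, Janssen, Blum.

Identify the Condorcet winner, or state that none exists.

none

Pairwise majorities:
Janssen vs Blum: Janssen is ranked higher on 5+2 = 7 ballots, Blum on 10. Blum wins 10–7.
Janssen vs Okafor: 4+5 = 9 for Janssen, 8 for Okafor — Janssen by 9–8.
Blum vs Okafor: 6 to 11, Okafor.
Every candidate loses at least once (Janssen loses to Blum; Blum loses to Okafor; Okafor loses to Janssen). The majority relation contains the cycle Janssen → Okafor → Blum → Janssen, so there is no Condorcet winner.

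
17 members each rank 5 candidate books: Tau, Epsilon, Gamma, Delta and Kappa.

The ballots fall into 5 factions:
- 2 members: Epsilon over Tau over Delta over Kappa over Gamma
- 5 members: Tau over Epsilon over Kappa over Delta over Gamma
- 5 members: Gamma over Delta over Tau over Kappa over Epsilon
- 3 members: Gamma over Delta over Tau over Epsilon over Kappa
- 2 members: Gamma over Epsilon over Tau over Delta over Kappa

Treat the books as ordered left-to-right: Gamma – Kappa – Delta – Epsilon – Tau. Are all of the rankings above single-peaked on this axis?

no

Axis positions: Gamma=1, Kappa=2, Delta=3, Epsilon=4, Tau=5.
Faction 1 (peak Epsilon at position 4): ranking walks positions 4-5-3-2-1, expanding outward from the peak — single-peaked.
Faction 2: ranking walks positions 5-4-2-3-1; Kappa is ranked above Delta even though Delta lies between Kappa and the peak Tau on the axis — preferences dip and rise again. Not single-peaked.
Faction 3: ranking walks positions 1-3-5-2-4; Delta is ranked above Kappa even though Kappa lies between Delta and the peak Gamma on the axis — preferences dip and rise again. Not single-peaked.
Faction 4: ranking walks positions 1-3-5-4-2; Delta is ranked above Kappa even though Kappa lies between Delta and the peak Gamma on the axis — preferences dip and rise again. Not single-peaked.
Faction 5: ranking walks positions 1-4-5-3-2; Epsilon is ranked above Kappa even though Kappa lies between Epsilon and the peak Gamma on the axis — preferences dip and rise again. Not single-peaked.
Faction 2 violates single-peakedness, so the profile is not single-peaked on this axis.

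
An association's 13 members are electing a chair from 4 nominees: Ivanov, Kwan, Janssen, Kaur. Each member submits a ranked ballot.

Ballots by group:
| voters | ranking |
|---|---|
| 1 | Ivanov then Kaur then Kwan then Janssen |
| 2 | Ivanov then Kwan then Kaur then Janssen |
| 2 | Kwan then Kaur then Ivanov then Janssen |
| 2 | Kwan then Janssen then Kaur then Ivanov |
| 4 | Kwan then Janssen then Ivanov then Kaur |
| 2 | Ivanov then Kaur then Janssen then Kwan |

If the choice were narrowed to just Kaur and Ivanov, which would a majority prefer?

Ballots ranking Kaur above Ivanov: 2 + 2 = 4.
Ballots ranking Ivanov above Kaur: 13 − 4 = 9.
Ivanov wins the head-to-head 9–4.

Ivanov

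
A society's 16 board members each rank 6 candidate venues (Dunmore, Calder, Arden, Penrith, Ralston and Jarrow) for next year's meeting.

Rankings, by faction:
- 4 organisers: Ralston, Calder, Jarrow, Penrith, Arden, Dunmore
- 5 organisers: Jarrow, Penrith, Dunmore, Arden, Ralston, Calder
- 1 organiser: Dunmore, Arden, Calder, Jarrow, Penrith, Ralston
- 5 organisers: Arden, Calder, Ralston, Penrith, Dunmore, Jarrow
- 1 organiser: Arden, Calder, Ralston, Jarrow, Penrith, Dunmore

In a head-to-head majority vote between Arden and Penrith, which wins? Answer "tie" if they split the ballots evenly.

Penrith

Ballots ranking Arden above Penrith: 1 + 5 + 1 = 7.
Ballots ranking Penrith above Arden: 16 − 7 = 9.
Penrith wins the head-to-head 9–7.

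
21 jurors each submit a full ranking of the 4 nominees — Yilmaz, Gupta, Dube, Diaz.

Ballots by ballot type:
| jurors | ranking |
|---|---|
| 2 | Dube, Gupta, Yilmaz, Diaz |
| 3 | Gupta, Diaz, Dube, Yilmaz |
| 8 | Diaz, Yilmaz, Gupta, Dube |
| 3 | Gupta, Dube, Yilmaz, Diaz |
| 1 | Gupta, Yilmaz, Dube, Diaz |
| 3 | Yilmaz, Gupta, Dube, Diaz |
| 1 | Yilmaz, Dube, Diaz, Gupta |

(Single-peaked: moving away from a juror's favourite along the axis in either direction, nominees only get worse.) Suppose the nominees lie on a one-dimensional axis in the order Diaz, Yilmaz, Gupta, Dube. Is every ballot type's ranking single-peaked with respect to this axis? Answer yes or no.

no

Axis positions: Diaz=1, Yilmaz=2, Gupta=3, Dube=4.
Ballot type 1 (peak Dube at position 4): ranking walks positions 4-3-2-1, expanding outward from the peak — single-peaked.
Ballot type 2: ranking walks positions 3-1-4-2; Diaz is ranked above Yilmaz even though Yilmaz lies between Diaz and the peak Gupta on the axis — preferences dip and rise again. Not single-peaked.
Ballot type 3 (peak Diaz at position 1): ranking walks positions 1-2-3-4, expanding outward from the peak — single-peaked.
Ballot type 4 (peak Gupta at position 3): ranking walks positions 3-4-2-1, expanding outward from the peak — single-peaked.
Ballot type 5 (peak Gupta at position 3): ranking walks positions 3-2-4-1, expanding outward from the peak — single-peaked.
Ballot type 6 (peak Yilmaz at position 2): ranking walks positions 2-3-4-1, expanding outward from the peak — single-peaked.
Ballot type 7: ranking walks positions 2-4-1-3; Dube is ranked above Gupta even though Gupta lies between Dube and the peak Yilmaz on the axis — preferences dip and rise again. Not single-peaked.
Ballot type 2 violates single-peakedness, so the profile is not single-peaked on this axis.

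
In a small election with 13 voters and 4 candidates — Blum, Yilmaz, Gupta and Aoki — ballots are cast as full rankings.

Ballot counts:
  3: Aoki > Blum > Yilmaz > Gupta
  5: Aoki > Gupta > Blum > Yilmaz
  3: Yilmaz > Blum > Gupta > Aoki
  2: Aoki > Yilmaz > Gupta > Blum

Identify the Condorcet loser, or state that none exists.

Pairwise majorities:
Blum vs Yilmaz: Blum is ranked higher on 3+5 = 8 ballots, Yilmaz on 5. Blum wins 8–5.
Blum vs Gupta: 3+3 = 6 for Blum, 7 for Gupta — Gupta by 7–6.
Blum vs Aoki: Aoki wins 10–3.
Yilmaz vs Gupta: Yilmaz, 8–5.
Yilmaz vs Aoki: 3 to 10, Aoki.
Gupta vs Aoki: Aoki wins 10–3.
No candidate is winless: Blum beats Yilmaz; Yilmaz beats Gupta; Gupta beats Blum; Aoki beats Blum. There is no Condorcet loser.

none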